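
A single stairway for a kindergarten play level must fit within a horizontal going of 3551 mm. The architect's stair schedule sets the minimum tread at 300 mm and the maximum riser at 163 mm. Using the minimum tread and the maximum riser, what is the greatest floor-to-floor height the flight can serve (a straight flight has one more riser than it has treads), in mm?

1956 mm

Treads that fit: ⌊3551 / 300⌋ = 11.
Risers = treads + 1 = 12.
Maximum height = 12 × 163 = 1956 mm.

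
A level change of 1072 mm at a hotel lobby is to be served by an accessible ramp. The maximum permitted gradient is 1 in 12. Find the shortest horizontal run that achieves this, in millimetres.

At 1:12 the run is 12 × 1072 = 12864 mm.

12864 mm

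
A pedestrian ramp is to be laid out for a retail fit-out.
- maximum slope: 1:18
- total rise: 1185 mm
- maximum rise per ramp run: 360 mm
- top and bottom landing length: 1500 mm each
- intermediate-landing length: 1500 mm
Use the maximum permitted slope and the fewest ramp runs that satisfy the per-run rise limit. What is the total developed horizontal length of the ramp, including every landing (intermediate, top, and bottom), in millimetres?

1185 / 360 = 3.29, so 4 ramp runs are needed. That means 3 intermediate landings.
Ramp run (horizontal) at 1:18: 1185 × 18 = 21330 mm.
Intermediate landings: 3 × 1500 = 4500 mm.
Top and bottom landings: 2 × 1500 = 3000 mm.
Total = 21330 + 4500 + 3000 = 28830 mm.

28830 mm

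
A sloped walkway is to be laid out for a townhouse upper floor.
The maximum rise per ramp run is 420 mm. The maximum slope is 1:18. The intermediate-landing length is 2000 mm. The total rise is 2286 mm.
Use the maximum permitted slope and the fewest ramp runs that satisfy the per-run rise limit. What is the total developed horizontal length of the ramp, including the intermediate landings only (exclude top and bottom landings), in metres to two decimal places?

At most 420 each: 2286/420 = 5.44, giving 6 ramp runs. That means 5 intermediate landings.
Ramp run (horizontal) at 1:18: 2286 × 18 = 41148 mm.
5 intermediate landings contribute 5 × 2000 = 10000 mm.
Total developed length = 41148 + 10000 = 51148 mm.
= 51.15 m.

51.15 m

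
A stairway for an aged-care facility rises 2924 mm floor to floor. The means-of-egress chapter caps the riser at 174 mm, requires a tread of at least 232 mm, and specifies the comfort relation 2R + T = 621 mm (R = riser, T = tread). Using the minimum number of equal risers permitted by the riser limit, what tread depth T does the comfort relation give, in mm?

2924 / 174 = 16.80, so 17 risers are needed.
R = 2924 ÷ 17 = 172 mm.
T = 621 − 2·172 = 277 mm, which satisfies the 232 mm minimum.

277 mm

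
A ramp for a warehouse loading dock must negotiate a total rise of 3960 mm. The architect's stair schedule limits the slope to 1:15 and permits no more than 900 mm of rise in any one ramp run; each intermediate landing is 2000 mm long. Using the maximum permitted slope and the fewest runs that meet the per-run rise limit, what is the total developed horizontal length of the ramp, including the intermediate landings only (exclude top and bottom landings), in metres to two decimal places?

3960 / 900 = 4.40, so 5 ramp runs are needed. That means 4 intermediate landings.
Ramp run (horizontal) at 1:15: 3960 × 15 = 59400 mm.
4 intermediate landings contribute 4 × 2000 = 8000 mm.
Developed length = 59400 + 8000 = 67400 mm.
= 67.40 m.

67.40 m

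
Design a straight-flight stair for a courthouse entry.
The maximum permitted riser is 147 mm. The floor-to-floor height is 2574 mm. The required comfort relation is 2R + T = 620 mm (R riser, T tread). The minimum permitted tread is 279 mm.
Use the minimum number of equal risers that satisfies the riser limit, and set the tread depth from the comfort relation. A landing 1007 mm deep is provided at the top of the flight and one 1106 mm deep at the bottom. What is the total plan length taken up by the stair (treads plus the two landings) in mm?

7791 mm

2574 / 147 = 17.51, so 18 risers are needed.
Riser R = 2574 / 18 = 143 mm, within the 147 mm limit.
T = 620 − 2·143 = 334 mm, which satisfies the 279 mm minimum.
Going = (18 − 1) × 334 = 5678 mm.
Add landings: 5678 + 1007 + 1106 = 7791 mm.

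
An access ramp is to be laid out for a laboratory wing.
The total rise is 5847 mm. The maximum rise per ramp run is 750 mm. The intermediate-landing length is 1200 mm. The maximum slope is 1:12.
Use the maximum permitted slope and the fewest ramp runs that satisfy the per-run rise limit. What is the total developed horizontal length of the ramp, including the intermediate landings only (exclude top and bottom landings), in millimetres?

5847 / 750 = 7.80, so 8 ramp runs are needed. That means 7 intermediate landings.
Ramp run (horizontal) at 1:12: 5847 × 12 = 70164 mm.
7 intermediate landings contribute 7 × 1200 = 8400 mm.
Developed length = 70164 + 8400 = 78564 mm.

78564 mm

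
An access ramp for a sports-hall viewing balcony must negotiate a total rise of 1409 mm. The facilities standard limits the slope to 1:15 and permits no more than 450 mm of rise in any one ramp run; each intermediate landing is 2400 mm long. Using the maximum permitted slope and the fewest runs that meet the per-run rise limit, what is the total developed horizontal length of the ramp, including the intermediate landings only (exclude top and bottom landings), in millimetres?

1409 / 450 = 3.13, so 4 ramp runs are needed. That means 3 intermediate landings.
Ramp run (horizontal) at 1:15: 1409 × 15 = 21135 mm.
Intermediate landings: 3 × 2400 = 7200 mm.
Total developed length = 21135 + 7200 = 28335 mm.

28335 mm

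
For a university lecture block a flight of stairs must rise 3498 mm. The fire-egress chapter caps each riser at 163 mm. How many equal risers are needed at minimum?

22 risers

3498 / 163 = 21.460 → round up to 22 risers.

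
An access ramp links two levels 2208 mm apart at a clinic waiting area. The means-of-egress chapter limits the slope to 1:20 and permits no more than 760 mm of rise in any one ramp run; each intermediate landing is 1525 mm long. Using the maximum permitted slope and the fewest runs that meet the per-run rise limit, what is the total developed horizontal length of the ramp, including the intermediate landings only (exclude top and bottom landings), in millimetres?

47210 mm

⌈2208/760⌉ = 3 ramp runs. That means 2 intermediate landings.
Ramp run (horizontal) at 1:20: 2208 × 20 = 44160 mm.
2 intermediate landings contribute 2 × 1525 = 3050 mm.
Total developed length = 44160 + 3050 = 47210 mm.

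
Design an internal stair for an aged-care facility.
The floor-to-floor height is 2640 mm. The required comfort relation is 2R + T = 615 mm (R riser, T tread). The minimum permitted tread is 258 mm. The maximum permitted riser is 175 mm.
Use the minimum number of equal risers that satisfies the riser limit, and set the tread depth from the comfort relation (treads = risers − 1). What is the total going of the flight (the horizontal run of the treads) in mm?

4275 mm

2640 / 175 = 15.086 → round up to 16 risers.
Riser R = 2640 / 16 = 165 mm, within the 175 mm limit.
Tread T = 615 − 2 × 165 = 285 mm (≥ 258 mm).
16 risers give 15 treads; going = 15 × 285 = 4275 mm.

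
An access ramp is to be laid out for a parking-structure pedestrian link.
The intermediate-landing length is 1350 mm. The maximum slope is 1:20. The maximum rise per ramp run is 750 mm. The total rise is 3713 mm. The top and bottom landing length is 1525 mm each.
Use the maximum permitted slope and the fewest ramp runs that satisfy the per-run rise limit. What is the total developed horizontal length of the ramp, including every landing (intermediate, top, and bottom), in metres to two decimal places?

82.71 m

3713 / 750 = 4.951 → round up to 5 ramp runs. That means 4 intermediate landings.
Horizontal run for 3713 mm of rise at 1:20 is 3713 × 20 = 74260 mm.
Intermediate landings: 4 × 1350 = 5400 mm.
Top and bottom landings: 2 × 1525 = 3050 mm.
Total = 74260 + 5400 + 3050 = 82710 mm.
= 82.71 m.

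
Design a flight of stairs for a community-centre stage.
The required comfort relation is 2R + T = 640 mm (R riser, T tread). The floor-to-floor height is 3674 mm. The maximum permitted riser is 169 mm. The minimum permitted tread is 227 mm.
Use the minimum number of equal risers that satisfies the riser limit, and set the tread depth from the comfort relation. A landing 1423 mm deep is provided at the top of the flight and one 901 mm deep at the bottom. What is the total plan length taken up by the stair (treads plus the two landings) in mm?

3674 / 169 = 21.74, so 22 risers are needed.
Riser R = 3674 / 22 = 167 mm, within the 169 mm limit.
Tread T = 640 − 2 × 167 = 306 mm (≥ 227 mm).
Treads = 22 − 1 = 21; going = 21 × 306 = 6426 mm.
Enclosure = 6426 + 1423 + 901 = 8750 mm.

8750 mm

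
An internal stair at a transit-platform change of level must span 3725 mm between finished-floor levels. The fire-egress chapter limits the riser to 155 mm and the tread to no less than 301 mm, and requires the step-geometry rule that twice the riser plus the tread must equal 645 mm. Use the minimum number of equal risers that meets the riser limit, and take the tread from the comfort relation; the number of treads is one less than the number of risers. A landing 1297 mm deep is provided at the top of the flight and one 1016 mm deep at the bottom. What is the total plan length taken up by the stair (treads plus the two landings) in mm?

3725 / 155 = 24.03, so 25 risers are needed.
Each riser is 3725/25 = 149 mm (≤ 155 mm).
Tread T = 645 − 2 × 149 = 347 mm (≥ 301 mm).
Treads = 25 − 1 = 24; going = 24 × 347 = 8328 mm.
Add landings: 8328 + 1297 + 1016 = 10641 mm.

10641 mm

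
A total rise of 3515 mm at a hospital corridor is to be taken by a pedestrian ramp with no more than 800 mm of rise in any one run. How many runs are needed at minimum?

5 runs

3515 / 800 = 4.39, so 5 ramp runs are needed.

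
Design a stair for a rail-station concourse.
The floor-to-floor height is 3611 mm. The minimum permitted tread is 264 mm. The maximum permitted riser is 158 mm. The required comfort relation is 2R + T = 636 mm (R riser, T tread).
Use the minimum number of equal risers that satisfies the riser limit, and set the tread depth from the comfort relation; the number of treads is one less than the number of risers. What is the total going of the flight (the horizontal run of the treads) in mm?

3611 / 158 = 22.85, so 23 risers are needed.
Riser R = 3611 / 23 = 157 mm, within the 158 mm limit.
T = 636 − 2·157 = 322 mm, which satisfies the 264 mm minimum.
Going = (23 − 1) × 322 = 7084 mm.

7084 mm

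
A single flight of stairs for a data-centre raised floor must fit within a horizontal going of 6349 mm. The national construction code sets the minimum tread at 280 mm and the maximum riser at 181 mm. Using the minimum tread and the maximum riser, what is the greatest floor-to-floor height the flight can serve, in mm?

4163 mm

6349 / 280 = 22.68, so 22 treads fit.
Risers = treads + 1 = 23.
Maximum height = 23 × 181 = 4163 mm.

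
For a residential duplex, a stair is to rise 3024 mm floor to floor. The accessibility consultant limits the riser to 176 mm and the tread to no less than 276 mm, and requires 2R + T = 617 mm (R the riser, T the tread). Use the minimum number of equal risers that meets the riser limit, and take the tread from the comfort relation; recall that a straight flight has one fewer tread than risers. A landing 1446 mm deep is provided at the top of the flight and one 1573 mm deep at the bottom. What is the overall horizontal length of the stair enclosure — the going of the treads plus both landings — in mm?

7796 mm

⌈3024/176⌉ = 18 risers.
R = 3024 ÷ 18 = 168 mm.
T = 617 − 2·168 = 281 mm, which satisfies the 276 mm minimum.
Treads = 18 − 1 = 17; going = 17 × 281 = 4777 mm.
Add landings: 4777 + 1446 + 1573 = 7796 mm.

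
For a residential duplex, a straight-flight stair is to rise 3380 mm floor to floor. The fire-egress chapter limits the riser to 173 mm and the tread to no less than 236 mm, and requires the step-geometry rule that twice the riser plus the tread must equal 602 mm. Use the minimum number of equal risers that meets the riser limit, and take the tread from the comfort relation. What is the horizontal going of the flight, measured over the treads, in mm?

3380 / 173 = 19.54, so 20 risers are needed.
Riser R = 3380 / 20 = 169 mm, within the 173 mm limit.
Tread T = 602 − 2 × 169 = 264 mm (≥ 236 mm).
Going = (20 − 1) × 264 = 5016 mm.

5016 mm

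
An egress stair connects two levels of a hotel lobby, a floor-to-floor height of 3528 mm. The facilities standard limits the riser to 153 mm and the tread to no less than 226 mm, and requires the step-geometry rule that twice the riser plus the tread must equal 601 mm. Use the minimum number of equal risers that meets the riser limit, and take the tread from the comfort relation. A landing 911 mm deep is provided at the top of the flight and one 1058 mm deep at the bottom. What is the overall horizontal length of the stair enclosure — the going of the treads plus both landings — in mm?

3528 / 153 = 23.059 → round up to 24 risers.
Each riser is 3528/24 = 147 mm (≤ 153 mm).
T = 601 − 2·147 = 307 mm, which satisfies the 226 mm minimum.
Treads = 24 − 1 = 23; going = 23 × 307 = 7061 mm.
Add landings: 7061 + 911 + 1058 = 9030 mm.

9030 mm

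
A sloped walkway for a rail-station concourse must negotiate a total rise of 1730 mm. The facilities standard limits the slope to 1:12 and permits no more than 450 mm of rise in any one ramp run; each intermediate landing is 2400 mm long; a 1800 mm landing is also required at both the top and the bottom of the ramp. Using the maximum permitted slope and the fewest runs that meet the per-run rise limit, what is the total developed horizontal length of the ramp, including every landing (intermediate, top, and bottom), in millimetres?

1730 / 450 = 3.844 → round up to 4 ramp runs. That means 3 intermediate landings.
Horizontal run for 1730 mm of rise at 1:12 is 1730 × 12 = 20760 mm.
Intermediate landings: 3 × 2400 = 7200 mm.
Top and bottom landings: 2 × 1800 = 3600 mm.
Total = 20760 + 7200 + 3600 = 31560 mm.

31560 mm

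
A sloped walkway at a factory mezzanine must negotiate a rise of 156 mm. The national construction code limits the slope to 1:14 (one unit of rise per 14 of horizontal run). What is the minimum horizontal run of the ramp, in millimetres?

At 1:14 the run is 14 × 156 = 2184 mm.

2184 mm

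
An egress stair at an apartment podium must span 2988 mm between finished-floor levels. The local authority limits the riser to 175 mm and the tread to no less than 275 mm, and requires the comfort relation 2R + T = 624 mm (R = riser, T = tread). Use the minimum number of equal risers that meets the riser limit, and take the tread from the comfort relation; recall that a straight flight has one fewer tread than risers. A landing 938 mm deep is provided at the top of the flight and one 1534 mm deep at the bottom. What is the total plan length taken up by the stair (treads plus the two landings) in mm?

7436 mm

⌈2988/175⌉ = 18 risers.
Each riser is 2988/18 = 166 mm (≤ 175 mm).
T = 624 − 2·166 = 292 mm, which satisfies the 275 mm minimum.
18 risers give 17 treads; going = 17 × 292 = 4964 mm.
Enclosure = 4964 + 938 + 1534 = 7436 mm.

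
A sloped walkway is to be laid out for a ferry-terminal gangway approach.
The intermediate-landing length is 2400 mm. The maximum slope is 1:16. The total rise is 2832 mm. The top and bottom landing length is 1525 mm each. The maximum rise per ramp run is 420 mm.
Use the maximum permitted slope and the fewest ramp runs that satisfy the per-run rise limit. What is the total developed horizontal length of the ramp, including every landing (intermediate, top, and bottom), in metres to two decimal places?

62.76 m

At most 420 each: 2832/420 = 6.74, giving 7 ramp runs. That means 6 intermediate landings.
Ramp run (horizontal) at 1:16: 2832 × 16 = 45312 mm.
Intermediate landings: 6 × 2400 = 14400 mm.
Top and bottom landings: 2 × 1525 = 3050 mm.
Total = 45312 + 14400 + 3050 = 62762 mm.
= 62.76 m.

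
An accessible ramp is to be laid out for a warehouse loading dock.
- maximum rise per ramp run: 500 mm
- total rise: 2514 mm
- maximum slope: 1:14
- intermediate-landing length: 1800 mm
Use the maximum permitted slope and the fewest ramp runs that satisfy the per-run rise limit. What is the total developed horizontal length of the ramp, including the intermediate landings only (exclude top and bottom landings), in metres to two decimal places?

2514 / 500 = 5.028 → round up to 6 ramp runs. That means 5 intermediate landings.
Ramp run (horizontal) at 1:14: 2514 × 14 = 35196 mm.
Intermediate landings: 5 × 1800 = 9000 mm.
Developed length = 35196 + 9000 = 44196 mm.
= 44.20 m.

44.20 m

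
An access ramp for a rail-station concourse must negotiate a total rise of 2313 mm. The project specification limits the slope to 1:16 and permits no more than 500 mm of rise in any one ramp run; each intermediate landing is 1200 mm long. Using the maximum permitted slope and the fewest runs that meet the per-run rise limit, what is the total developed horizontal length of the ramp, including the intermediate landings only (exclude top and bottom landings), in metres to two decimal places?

At most 500 each: 2313/500 = 4.63, giving 5 ramp runs. That means 4 intermediate landings.
Ramp run (horizontal) at 1:16: 2313 × 16 = 37008 mm.
Intermediate landings: 4 × 1200 = 4800 mm.
Total developed length = 37008 + 4800 = 41808 mm.
= 41.81 m.

41.81 m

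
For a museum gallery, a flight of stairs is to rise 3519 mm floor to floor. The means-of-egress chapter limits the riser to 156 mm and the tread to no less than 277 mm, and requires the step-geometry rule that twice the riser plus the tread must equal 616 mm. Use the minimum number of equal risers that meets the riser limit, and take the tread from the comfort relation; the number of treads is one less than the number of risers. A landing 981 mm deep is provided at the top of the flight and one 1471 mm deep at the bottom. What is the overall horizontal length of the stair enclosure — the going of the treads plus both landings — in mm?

9272 mm

3519 / 156 = 22.558 → round up to 23 risers.
Each riser is 3519/23 = 153 mm (≤ 156 mm).
From 2R + T = 616: T = 616 − 306 = 310 mm.
Treads = 23 − 1 = 22; going = 22 × 310 = 6820 mm.
Enclosure = 6820 + 981 + 1471 = 9272 mm.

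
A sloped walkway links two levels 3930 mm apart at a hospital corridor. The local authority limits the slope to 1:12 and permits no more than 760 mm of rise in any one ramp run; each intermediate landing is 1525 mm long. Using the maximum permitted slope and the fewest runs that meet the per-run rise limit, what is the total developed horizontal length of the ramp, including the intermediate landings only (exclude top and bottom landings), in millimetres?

54785 mm

3930 / 760 = 5.171 → round up to 6 ramp runs. That means 5 intermediate landings.
Ramp run (horizontal) at 1:12: 3930 × 12 = 47160 mm.
Intermediate landings: 5 × 1525 = 7625 mm.
Developed length = 47160 + 7625 = 54785 mm.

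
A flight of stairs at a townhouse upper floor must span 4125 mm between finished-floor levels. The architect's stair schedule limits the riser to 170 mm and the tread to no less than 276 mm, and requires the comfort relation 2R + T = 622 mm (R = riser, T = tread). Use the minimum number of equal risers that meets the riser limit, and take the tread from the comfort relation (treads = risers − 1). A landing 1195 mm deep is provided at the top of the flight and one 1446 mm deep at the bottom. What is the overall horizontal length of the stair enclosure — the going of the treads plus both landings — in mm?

9649 mm

⌈4125/170⌉ = 25 risers.
Each riser is 4125/25 = 165 mm (≤ 170 mm).
From 2R + T = 622: T = 622 − 330 = 292 mm.
25 risers give 24 treads; going = 24 × 292 = 7008 mm.
Add landings: 7008 + 1195 + 1446 = 9649 mm.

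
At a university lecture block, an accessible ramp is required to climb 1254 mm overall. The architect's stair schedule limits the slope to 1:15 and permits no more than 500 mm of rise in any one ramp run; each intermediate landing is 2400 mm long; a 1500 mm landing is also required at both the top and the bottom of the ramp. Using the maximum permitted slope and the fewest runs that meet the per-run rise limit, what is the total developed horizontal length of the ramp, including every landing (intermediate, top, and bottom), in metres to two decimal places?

26.61 m

⌈1254/500⌉ = 3 ramp runs. That means 2 intermediate landings.
Horizontal run for 1254 mm of rise at 1:15 is 1254 × 15 = 18810 mm.
Intermediate landings: 2 × 2400 = 4800 mm.
Top and bottom landings: 2 × 1500 = 3000 mm.
Total = 18810 + 4800 + 3000 = 26610 mm.
= 26.61 m.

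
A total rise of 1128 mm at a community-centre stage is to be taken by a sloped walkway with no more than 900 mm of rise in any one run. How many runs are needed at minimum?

2 runs

1128 / 900 = 1.25, so 2 ramp runs are needed.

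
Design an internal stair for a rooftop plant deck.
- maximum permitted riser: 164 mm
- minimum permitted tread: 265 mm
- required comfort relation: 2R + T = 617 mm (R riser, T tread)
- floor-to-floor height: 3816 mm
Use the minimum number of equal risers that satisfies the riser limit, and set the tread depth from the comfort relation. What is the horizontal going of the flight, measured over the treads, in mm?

At most 164 each: 3816/164 = 23.27, giving 24 risers.
Each riser is 3816/24 = 159 mm (≤ 164 mm).
From 2R + T = 617: T = 617 − 318 = 299 mm.
Going = (24 − 1) × 299 = 6877 mm.

6877 mm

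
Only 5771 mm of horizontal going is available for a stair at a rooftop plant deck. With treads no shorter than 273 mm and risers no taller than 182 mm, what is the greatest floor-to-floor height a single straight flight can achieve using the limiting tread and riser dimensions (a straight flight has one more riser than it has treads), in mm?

4004 mm

Treads that fit: ⌊5771 / 273⌋ = 21.
Risers = treads + 1 = 22.
Maximum height = 22 × 182 = 4004 mm.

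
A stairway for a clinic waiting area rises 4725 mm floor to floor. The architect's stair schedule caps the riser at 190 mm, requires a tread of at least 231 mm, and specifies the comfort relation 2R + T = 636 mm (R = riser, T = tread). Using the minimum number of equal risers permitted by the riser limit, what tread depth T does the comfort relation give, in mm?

4725 / 190 = 24.87, so 25 risers are needed.
R = 4725 ÷ 25 = 189 mm.
From 2R + T = 636: T = 636 − 378 = 258 mm.

258 mm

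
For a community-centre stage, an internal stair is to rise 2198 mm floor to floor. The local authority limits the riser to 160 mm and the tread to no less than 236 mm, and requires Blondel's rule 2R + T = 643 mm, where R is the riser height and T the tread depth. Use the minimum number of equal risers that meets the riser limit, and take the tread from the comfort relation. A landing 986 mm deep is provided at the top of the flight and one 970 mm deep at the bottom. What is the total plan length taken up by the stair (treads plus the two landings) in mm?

⌈2198/160⌉ = 14 risers.
R = 2198 ÷ 14 = 157 mm.
From 2R + T = 643: T = 643 − 314 = 329 mm.
14 risers give 13 treads; going = 13 × 329 = 4277 mm.
Enclosure = 4277 + 986 + 970 = 6233 mm.

6233 mm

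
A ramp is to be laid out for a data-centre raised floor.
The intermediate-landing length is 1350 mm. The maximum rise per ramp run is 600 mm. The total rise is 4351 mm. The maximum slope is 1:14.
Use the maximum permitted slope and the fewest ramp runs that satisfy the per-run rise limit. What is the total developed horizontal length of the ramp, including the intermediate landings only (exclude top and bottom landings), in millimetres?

At most 600 each: 4351/600 = 7.25, giving 8 ramp runs. That means 7 intermediate landings.
Ramp run (horizontal) at 1:14: 4351 × 14 = 60914 mm.
Intermediate landings: 7 × 1350 = 9450 mm.
Total developed length = 60914 + 9450 = 70364 mm.

70364 mm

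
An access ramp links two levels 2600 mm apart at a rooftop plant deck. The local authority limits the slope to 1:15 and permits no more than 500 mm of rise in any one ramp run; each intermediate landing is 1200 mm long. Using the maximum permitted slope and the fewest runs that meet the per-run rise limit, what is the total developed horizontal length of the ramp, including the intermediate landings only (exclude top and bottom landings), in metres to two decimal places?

2600 / 500 = 5.200 → round up to 6 ramp runs. That means 5 intermediate landings.
Horizontal run for 2600 mm of rise at 1:15 is 2600 × 15 = 39000 mm.
5 intermediate landings contribute 5 × 1200 = 6000 mm.
Total developed length = 39000 + 6000 = 45000 mm.
= 45.00 m.

45.00 m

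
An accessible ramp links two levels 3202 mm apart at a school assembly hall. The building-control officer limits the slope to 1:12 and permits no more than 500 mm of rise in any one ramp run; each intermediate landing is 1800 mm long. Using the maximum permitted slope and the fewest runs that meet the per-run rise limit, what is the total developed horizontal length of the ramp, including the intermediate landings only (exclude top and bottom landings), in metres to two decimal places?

3202 / 500 = 6.40, so 7 ramp runs are needed. That means 6 intermediate landings.
Ramp run (horizontal) at 1:12: 3202 × 12 = 38424 mm.
6 intermediate landings contribute 6 × 1800 = 10800 mm.
Total developed length = 38424 + 10800 = 49224 mm.
= 49.22 m.

49.22 m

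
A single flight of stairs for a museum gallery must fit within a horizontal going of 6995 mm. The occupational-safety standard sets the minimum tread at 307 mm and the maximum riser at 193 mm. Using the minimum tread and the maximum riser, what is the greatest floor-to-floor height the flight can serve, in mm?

4439 mm

Treads that fit: ⌊6995 / 307⌋ = 22.
Risers = treads + 1 = 23.
Maximum height = 23 × 193 = 4439 mm.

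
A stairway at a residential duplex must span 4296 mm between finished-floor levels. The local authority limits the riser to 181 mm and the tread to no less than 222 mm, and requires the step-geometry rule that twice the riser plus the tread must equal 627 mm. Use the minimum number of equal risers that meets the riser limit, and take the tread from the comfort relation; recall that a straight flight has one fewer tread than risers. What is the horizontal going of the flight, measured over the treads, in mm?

6187 mm

⌈4296/181⌉ = 24 risers.
R = 4296 ÷ 24 = 179 mm.
Tread T = 627 − 2 × 179 = 269 mm (≥ 222 mm).
Treads = 24 − 1 = 23; going = 23 × 269 = 6187 mm.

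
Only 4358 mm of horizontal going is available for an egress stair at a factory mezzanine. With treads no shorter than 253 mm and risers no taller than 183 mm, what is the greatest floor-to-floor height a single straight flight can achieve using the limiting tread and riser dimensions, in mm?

3294 mm

4358 / 253 = 17.23, so 17 treads fit.
Risers = treads + 1 = 18.
Maximum height = 18 × 183 = 3294 mm.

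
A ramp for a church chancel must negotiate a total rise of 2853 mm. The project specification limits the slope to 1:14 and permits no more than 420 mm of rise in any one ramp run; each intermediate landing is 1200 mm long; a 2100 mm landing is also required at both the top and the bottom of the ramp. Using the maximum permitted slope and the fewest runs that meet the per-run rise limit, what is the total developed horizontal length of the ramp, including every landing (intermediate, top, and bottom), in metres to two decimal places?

⌈2853/420⌉ = 7 ramp runs. That means 6 intermediate landings.
Ramp run (horizontal) at 1:14: 2853 × 14 = 39942 mm.
6 intermediate landings contribute 6 × 1200 = 7200 mm.
Top and bottom landings: 2 × 2100 = 4200 mm.
Total = 39942 + 7200 + 4200 = 51342 mm.
= 51.34 m.

51.34 m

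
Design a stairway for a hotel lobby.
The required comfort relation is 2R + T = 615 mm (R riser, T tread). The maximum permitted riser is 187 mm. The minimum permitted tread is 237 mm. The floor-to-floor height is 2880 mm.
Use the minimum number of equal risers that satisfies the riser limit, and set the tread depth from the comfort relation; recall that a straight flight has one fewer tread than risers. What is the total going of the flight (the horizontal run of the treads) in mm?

2880 / 187 = 15.40, so 16 risers are needed.
R = 2880 ÷ 16 = 180 mm.
From 2R + T = 615: T = 615 − 360 = 255 mm.
16 risers give 15 treads; going = 15 × 255 = 3825 mm.

3825 mm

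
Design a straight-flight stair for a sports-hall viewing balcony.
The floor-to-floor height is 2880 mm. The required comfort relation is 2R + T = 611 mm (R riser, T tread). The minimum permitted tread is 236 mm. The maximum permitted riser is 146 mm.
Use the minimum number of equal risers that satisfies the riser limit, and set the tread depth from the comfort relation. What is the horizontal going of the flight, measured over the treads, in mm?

6137 mm

⌈2880/146⌉ = 20 risers.
Riser R = 2880 / 20 = 144 mm, within the 146 mm limit.
From 2R + T = 611: T = 611 − 288 = 323 mm.
20 risers give 19 treads; going = 19 × 323 = 6137 mm.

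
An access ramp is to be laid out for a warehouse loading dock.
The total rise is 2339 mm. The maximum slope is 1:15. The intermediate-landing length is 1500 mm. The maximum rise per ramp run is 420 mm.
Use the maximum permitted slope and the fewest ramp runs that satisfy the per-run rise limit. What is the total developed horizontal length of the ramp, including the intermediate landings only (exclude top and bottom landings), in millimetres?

42585 mm

At most 420 each: 2339/420 = 5.57, giving 6 ramp runs. That means 5 intermediate landings.
Horizontal run for 2339 mm of rise at 1:15 is 2339 × 15 = 35085 mm.
Intermediate landings: 5 × 1500 = 7500 mm.
Total developed length = 35085 + 7500 = 42585 mm.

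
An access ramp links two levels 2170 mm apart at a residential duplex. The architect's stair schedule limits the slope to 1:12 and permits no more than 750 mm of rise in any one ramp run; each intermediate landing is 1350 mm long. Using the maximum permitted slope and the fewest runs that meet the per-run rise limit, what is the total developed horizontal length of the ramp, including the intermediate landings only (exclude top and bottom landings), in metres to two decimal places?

At most 750 each: 2170/750 = 2.89, giving 3 ramp runs. That means 2 intermediate landings.
Ramp run (horizontal) at 1:12: 2170 × 12 = 26040 mm.
Intermediate landings: 2 × 1350 = 2700 mm.
Total developed length = 26040 + 2700 = 28740 mm.
= 28.74 m.

28.74 m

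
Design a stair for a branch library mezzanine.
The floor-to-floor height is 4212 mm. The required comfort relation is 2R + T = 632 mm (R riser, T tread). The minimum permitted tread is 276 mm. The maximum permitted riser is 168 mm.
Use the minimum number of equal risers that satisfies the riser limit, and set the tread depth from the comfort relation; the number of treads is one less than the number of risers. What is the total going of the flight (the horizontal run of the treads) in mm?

4212 / 168 = 25.071 → round up to 26 risers.
R = 4212 ÷ 26 = 162 mm.
From 2R + T = 632: T = 632 − 324 = 308 mm.
Going = (26 − 1) × 308 = 7700 mm.

7700 mm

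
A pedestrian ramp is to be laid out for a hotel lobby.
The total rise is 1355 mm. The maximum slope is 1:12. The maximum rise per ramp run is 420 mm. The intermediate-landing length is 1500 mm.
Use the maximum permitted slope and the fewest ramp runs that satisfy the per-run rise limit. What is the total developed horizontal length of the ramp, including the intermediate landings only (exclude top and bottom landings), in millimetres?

At most 420 each: 1355/420 = 3.23, giving 4 ramp runs. That means 3 intermediate landings.
Ramp run (horizontal) at 1:12: 1355 × 12 = 16260 mm.
Intermediate landings: 3 × 1500 = 4500 mm.
Total developed length = 16260 + 4500 = 20760 mm.

20760 mm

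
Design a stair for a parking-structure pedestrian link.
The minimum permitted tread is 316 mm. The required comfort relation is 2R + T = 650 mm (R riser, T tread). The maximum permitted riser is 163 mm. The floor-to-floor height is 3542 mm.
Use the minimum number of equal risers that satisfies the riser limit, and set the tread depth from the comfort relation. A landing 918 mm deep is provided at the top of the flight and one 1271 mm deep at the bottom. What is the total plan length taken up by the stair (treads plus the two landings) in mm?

9077 mm

At most 163 each: 3542/163 = 21.73, giving 22 risers.
R = 3542 ÷ 22 = 161 mm.
Tread T = 650 − 2 × 161 = 328 mm (≥ 316 mm).
Treads = 22 − 1 = 21; going = 21 × 328 = 6888 mm.
Enclosure = 6888 + 918 + 1271 = 9077 mm.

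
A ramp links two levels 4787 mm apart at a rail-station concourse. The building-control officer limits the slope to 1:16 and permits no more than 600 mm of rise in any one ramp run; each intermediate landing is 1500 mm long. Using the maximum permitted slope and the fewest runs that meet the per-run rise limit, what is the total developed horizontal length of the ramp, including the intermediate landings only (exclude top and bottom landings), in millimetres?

⌈4787/600⌉ = 8 ramp runs. That means 7 intermediate landings.
Horizontal run for 4787 mm of rise at 1:16 is 4787 × 16 = 76592 mm.
7 intermediate landings contribute 7 × 1500 = 10500 mm.
Total developed length = 76592 + 10500 = 87092 mm.

87092 mm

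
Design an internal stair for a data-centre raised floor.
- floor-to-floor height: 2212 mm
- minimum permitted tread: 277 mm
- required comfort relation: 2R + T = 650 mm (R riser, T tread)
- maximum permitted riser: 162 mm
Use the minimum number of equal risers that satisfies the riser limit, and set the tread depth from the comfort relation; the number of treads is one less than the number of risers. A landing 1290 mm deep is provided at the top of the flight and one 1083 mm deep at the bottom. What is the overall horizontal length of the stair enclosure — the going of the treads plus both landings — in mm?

6715 mm

2212 / 162 = 13.65, so 14 risers are needed.
R = 2212 ÷ 14 = 158 mm.
T = 650 − 2·158 = 334 mm, which satisfies the 277 mm minimum.
14 risers give 13 treads; going = 13 × 334 = 4342 mm.
Enclosure = 4342 + 1290 + 1083 = 6715 mm.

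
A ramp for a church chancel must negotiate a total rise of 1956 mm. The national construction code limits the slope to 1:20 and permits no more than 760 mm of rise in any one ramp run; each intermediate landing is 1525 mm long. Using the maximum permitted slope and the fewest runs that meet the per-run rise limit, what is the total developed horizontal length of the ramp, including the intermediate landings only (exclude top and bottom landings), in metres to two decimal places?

⌈1956/760⌉ = 3 ramp runs. That means 2 intermediate landings.
Horizontal run for 1956 mm of rise at 1:20 is 1956 × 20 = 39120 mm.
2 intermediate landings contribute 2 × 1525 = 3050 mm.
Developed length = 39120 + 3050 = 42170 mm.
= 42.17 m.

42.17 m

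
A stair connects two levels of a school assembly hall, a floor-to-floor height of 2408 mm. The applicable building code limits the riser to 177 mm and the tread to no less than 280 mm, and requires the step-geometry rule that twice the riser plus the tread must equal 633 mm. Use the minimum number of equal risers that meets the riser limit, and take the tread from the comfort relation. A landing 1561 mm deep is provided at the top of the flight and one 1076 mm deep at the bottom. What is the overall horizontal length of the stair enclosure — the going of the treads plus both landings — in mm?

6394 mm

2408 / 177 = 13.60, so 14 risers are needed.
Riser R = 2408 / 14 = 172 mm, within the 177 mm limit.
From 2R + T = 633: T = 633 − 344 = 289 mm.
Treads = 14 − 1 = 13; going = 13 × 289 = 3757 mm.
Enclosure = 3757 + 1561 + 1076 = 6394 mm.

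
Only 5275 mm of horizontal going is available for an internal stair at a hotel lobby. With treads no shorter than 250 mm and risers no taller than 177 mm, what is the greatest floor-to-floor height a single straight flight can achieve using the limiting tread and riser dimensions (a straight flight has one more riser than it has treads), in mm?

3894 mm

5275 / 250 = 21.10, so 21 treads fit.
Risers = treads + 1 = 22.
Maximum height = 22 × 177 = 3894 mm.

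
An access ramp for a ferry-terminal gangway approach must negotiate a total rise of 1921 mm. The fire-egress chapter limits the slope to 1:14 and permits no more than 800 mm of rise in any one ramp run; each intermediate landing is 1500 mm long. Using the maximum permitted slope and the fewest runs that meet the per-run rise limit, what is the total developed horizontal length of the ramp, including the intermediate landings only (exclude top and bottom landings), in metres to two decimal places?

29.89 m

⌈1921/800⌉ = 3 ramp runs. That means 2 intermediate landings.
Ramp run (horizontal) at 1:14: 1921 × 14 = 26894 mm.
Intermediate landings: 2 × 1500 = 3000 mm.
Total developed length = 26894 + 3000 = 29894 mm.
= 29.89 m.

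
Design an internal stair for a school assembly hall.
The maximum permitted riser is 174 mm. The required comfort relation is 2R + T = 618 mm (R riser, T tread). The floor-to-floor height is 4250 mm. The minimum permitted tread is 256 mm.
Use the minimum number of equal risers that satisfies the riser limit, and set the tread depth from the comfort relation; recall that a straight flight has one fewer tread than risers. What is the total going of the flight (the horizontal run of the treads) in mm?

6672 mm

⌈4250/174⌉ = 25 risers.
Each riser is 4250/25 = 170 mm (≤ 174 mm).
Tread T = 618 − 2 × 170 = 278 mm (≥ 256 mm).
Going = (25 − 1) × 278 = 6672 mm.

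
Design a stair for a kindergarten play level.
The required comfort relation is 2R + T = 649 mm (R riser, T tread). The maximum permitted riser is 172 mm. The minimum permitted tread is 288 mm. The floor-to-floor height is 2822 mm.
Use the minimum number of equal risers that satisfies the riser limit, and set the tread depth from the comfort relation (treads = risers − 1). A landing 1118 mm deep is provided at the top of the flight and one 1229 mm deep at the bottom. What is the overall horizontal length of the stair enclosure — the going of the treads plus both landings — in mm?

7419 mm

At most 172 each: 2822/172 = 16.41, giving 17 risers.
Each riser is 2822/17 = 166 mm (≤ 172 mm).
From 2R + T = 649: T = 649 − 332 = 317 mm.
Going = (17 − 1) × 317 = 5072 mm.
Add landings: 5072 + 1118 + 1229 = 7419 mm.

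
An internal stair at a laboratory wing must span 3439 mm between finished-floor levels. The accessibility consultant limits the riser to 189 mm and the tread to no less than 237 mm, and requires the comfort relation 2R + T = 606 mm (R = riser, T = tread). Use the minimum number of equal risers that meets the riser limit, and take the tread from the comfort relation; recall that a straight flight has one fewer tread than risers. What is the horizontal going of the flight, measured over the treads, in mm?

4392 mm

3439 / 189 = 18.20, so 19 risers are needed.
Riser R = 3439 / 19 = 181 mm, within the 189 mm limit.
Tread T = 606 − 2 × 181 = 244 mm (≥ 237 mm).
Treads = 19 − 1 = 18; going = 18 × 244 = 4392 mm.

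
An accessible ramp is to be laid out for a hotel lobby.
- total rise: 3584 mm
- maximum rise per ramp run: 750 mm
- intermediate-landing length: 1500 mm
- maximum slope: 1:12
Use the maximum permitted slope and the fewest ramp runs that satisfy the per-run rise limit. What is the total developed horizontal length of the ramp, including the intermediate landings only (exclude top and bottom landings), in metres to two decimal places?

3584 / 750 = 4.779 → round up to 5 ramp runs. That means 4 intermediate landings.
Horizontal run for 3584 mm of rise at 1:12 is 3584 × 12 = 43008 mm.
Intermediate landings: 4 × 1500 = 6000 mm.
Developed length = 43008 + 6000 = 49008 mm.
= 49.01 m.

49.01 m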